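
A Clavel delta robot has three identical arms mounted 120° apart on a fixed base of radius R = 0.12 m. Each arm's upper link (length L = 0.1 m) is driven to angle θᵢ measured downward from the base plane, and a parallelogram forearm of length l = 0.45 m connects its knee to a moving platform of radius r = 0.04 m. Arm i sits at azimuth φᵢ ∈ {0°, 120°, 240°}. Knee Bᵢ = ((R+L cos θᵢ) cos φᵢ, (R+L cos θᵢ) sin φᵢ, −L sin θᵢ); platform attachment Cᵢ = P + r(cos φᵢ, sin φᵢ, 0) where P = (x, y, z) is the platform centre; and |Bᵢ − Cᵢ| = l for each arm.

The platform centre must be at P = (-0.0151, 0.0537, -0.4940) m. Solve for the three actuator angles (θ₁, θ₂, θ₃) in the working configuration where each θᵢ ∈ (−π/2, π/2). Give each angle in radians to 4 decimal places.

θ₁ = 0.8727, θ₂ = 0.6106, θ₃ = 0.9599

arm 1 (φ=0.0°): x'=-0.0151, y'=0.0537
  A cos θ + B sin θ = C:  0.0951·cos θ + -0.4940·sin θ = -0.3173
  √(A²+B²)=0.5031;  θ1 = -1.3806+2.2533 ≈ 0.8727
arm 2 (φ=120.0°): x'=0.0541, y'=-0.0138
  A=0.0259, B=-0.4940, C=(l²−L²−A²−y'²−z²)/(2L)=-0.2620
  θ2 = atan2(B,A) + arccos(C/0.4947) = 0.6106
φ3=240.0° → target in arm frame (-0.0390, -0.0399)
  e−x'=0.1190;  (l²−L²−(e−x')²−y'²−z²)/2L = -0.3364
  θ3 = atan2(B,A) + arccos(C/0.5081) = 0.9599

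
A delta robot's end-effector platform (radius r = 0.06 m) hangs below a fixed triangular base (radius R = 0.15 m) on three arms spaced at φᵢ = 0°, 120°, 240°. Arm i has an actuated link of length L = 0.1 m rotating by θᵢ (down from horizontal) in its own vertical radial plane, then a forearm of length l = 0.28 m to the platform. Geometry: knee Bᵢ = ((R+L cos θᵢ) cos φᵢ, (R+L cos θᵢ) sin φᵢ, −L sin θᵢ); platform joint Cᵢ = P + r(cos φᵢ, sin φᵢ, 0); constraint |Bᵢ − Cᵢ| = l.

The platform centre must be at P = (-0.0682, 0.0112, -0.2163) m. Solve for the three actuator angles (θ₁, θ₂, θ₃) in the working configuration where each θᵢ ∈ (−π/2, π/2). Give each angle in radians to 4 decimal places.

arm 1 (φ=0.0°): x'=-0.0682, y'=0.0112
  A cos θ + B sin θ = C:  0.1582·cos θ + -0.2163·sin θ = -0.0177
  √(A²+B²)=0.2680;  θ1 = -0.9393+1.6369 ≈ 0.6976
arm 2 (φ=120.0°): x'=0.0438, y'=0.0535
  e−x'=0.0462;  (l²−L²−(e−x')²−y'²−z²)/2L = 0.0831
  θ2 = atan2(B,A) + arccos(C/0.2212) = -0.1748
arm 3 (φ=240.0°): x'=0.0244, y'=-0.0647
  e−x'=0.0656;  (l²−L²−(e−x')²−y'²−z²)/2L = 0.0656
  √(A²+B²)=0.2260;  θ3 = -1.2763+1.2761 ≈ -0.0002

θ₁ = 0.6976, θ₂ = -0.1748, θ₃ = -0.0002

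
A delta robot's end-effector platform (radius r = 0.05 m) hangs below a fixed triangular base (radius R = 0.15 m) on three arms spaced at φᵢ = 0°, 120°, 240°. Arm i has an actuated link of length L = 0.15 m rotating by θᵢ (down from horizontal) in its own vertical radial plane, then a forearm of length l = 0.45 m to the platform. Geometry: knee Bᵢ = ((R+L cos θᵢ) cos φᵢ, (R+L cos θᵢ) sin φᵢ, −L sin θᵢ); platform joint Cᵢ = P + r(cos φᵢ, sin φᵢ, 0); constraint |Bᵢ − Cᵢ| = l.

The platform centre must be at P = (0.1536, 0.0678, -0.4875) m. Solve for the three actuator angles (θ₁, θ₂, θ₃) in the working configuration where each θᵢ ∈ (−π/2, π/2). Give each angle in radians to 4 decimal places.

θ₁ = 0.3490, θ₂ = 0.9598, θ₃ = 1.3087

arm 1 (φ=0.0°): x'=0.1536, y'=0.0678
  e−x'=-0.0536;  (l²−L²−(e−x')²−y'²−z²)/2L = -0.2171
  θ1 = atan2(B,A) + arccos(C/0.4904) = 0.3490
arm 2 (φ=120.0°): x'=-0.0181, y'=-0.1669
  A=0.1181, B=-0.4875, C=(l²−L²−A²−y'²−z²)/(2L)=-0.3315
  γ=atan2(-0.4875,0.1181)=-1.3332;  ψ=arccos(-0.6610)=2.2929;  θ2=γ+ψ≈0.9598
φ3=240.0° → target in arm frame (-0.1355, 0.0991)
  A=0.2355, B=-0.4875, C=(l²−L²−A²−y'²−z²)/(2L)=-0.4098
  γ=atan2(-0.4875,0.2355)=-1.1208;  ψ=arccos(-0.7570)=2.4295;  θ3=γ+ψ≈1.3087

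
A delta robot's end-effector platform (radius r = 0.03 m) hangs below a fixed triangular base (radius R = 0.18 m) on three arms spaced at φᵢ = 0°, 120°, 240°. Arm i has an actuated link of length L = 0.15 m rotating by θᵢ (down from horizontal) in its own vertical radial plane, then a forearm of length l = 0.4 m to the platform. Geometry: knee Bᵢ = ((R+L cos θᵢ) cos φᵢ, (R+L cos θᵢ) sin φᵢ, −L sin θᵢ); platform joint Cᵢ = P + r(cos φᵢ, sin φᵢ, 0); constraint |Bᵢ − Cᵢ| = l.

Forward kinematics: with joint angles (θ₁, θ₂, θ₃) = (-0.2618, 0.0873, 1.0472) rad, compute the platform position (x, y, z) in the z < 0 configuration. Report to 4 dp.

φ1=0.0°: virtual centre (0.2949, 0.0000, 0.0388), radius l
arm 2 at φ=120.0°: ρ2 = 0.2994;  S2 = (-0.1497, 0.2593, -0.0131)
arm 3 at φ=240.0°: ρ3 = 0.2250;  S3 = (-0.1125, -0.1949, -0.1299)
|S₂|²−|S₁|² = 0.0014;  |S₃|²−|S₁|² = -0.0210
linear system: -0.8892x+0.5186y = 0.0014−-0.1038z; -0.8148x+-0.3897y = -0.0210−-0.3375z
det = 0.7691;  x = 0.0134+-0.2802z,  y = 0.0257+-0.2802z
sphere 1 gives Az²+Bz+C=0 with A=1.1570, B=0.0657, C=-0.0786;  B²−4AC=0.3682;  roots -0.2906, 0.2339;  negative root z = -0.2906
x = 0.0949, y = 0.1071

(0.0949, 0.1071, -0.2906)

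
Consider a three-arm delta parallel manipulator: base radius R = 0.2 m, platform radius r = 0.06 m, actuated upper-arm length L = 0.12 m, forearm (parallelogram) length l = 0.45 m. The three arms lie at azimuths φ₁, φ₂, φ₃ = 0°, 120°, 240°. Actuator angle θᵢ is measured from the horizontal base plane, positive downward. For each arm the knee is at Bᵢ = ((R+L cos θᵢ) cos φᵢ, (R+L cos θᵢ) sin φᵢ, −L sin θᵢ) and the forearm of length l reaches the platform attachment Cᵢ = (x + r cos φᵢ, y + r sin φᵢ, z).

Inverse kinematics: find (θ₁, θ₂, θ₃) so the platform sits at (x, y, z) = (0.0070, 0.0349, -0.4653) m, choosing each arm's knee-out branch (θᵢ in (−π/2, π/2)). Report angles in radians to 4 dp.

θ₁ = 0.6980, θ₂ = 0.6109, θ₃ = 0.8724

arm 1 (φ=0.0°): x'=0.0070, y'=0.0349
  A cos θ + B sin θ = C:  0.1330·cos θ + -0.4653·sin θ = -0.1971
  γ=atan2(-0.4653,0.1330)=-1.2924;  ψ=arccos(-0.4073)=1.9903;  θ1=γ+ψ≈0.6980
rotate P by −φ2: (0.0267, -0.0235, -0.4653)
  A cos θ + B sin θ = C:  0.1133·cos θ + -0.4653·sin θ = -0.1741
  √(A²+B²)=0.4789;  θ2 = -1.3320+1.9429 ≈ 0.6109
rotate P by −φ3: (-0.0337, -0.0114, -0.4653)
  A=0.1737, B=-0.4653, C=(l²−L²−A²−y'²−z²)/(2L)=-0.2446
  θ3 = atan2(B,A) + arccos(C/0.4967) = 0.8724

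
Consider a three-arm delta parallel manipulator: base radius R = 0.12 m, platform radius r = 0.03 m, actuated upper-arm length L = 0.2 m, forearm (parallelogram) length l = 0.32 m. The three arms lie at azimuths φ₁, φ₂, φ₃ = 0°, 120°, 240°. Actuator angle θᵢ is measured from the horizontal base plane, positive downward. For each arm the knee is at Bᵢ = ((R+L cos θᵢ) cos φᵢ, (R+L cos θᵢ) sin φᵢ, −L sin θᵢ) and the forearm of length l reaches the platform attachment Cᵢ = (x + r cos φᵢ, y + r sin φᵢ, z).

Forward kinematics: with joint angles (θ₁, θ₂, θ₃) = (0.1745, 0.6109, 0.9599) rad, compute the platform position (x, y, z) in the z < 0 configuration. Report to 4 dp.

(0.0887, 0.0513, -0.2806)

φ1=0.0°: virtual centre (0.2870, 0.0000, -0.0347), radius l
arm 2 at φ=120.0°: (R−r)+L cos θ2 = 0.2538;  S2 = (-0.1269, 0.2198, -0.1147)
S3 = (0.2047·cos240.0°, 0.2047·sin240.0°, -0.1638) = (-0.1024, -0.1773, -0.1638)
subtract pairs → two planes through P
linear system: -0.8278x+0.4396y = -0.0060−-0.1600z; -0.7786x+-0.3546y = -0.0148−-0.2582z
Cramer: x(z) = 0.0136-0.2678z;  y(z) = 0.0120-0.1402z
sphere 1 gives Az²+Bz+C=0 with A=1.0914, B=0.2125, C=-0.0263;  B²−4AC=0.1600;  roots -0.2806, 0.0859;  negative root z = -0.2806
x = 0.0887, y = 0.0513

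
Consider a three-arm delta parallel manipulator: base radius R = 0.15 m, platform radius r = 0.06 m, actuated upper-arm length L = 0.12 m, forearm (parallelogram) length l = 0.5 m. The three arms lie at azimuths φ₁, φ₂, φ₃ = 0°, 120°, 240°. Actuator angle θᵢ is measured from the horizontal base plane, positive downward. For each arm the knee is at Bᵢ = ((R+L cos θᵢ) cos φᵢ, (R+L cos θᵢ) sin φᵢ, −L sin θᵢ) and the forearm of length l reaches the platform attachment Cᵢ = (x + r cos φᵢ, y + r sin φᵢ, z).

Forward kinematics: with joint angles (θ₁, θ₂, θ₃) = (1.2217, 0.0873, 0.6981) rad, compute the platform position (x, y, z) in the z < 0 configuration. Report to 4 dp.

arm 1 at φ=0.0°: e+L cos θ1 = 0.1310;  centre 1 = (0.1310, 0.0000, -0.1128)
φ2=120.0°: virtual centre (-0.1048, 0.1815, -0.0105), radius l
centre 3 = (0.1819·cos240.0°, 0.1819·sin240.0°, -0.0771) = (-0.0910, -0.1576, -0.0771)
subtract pairs → two planes through P
plane₁₂: -0.4716x+0.3629y+0.2046z = 0.0141
Cramer: x(z) = -0.0251+0.2916z;  y(z) = 0.0063-0.1848z
quadratic in z: (1.1192)z²+(0.1321)z+(-0.2129)=0, √Δ=0.9851 → z ∈ {-0.4991, 0.3811}; z = -0.4991 (taking z<0)
x = -0.1707, y = 0.0985

(-0.1707, 0.0985, -0.4991)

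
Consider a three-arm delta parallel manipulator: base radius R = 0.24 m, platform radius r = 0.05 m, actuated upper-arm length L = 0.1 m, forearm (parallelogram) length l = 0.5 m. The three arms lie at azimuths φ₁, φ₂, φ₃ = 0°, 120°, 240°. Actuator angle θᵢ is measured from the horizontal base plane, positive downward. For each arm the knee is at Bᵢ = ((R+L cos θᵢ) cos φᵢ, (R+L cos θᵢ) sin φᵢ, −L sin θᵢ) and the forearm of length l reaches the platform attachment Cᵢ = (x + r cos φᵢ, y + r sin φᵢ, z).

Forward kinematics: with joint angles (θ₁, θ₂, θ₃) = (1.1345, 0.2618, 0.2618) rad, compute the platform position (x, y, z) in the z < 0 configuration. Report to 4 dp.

arm 1 at φ=0.0°: (R−r)+L cos θ1 = 0.2323;  S1 = (0.2323, 0.0000, -0.0906)
S2 = (0.2866·cos120.0°, 0.2866·sin120.0°, -0.0259) = (-0.1433, 0.2482, -0.0259)
S3 = (0.2866·cos240.0°, 0.2866·sin240.0°, -0.0259) = (-0.1433, -0.2482, -0.0259)
subtract pairs → two planes through P
plane₁₂: -0.7511x+0.4964y+0.1295z = 0.0206
det = 0.7457;  x = -0.0275+0.1724z,  y = 0.0000+0.0000z
into |P−S₁|² = l²: 1.0297z² + 0.0917z + -0.1743 = 0;  Δ = 0.7264;  z = -0.4584 or 0.3693 → z<0 root = -0.4584
x = -0.1065, y = 0.0000

(-0.1065, 0.0000, -0.4584)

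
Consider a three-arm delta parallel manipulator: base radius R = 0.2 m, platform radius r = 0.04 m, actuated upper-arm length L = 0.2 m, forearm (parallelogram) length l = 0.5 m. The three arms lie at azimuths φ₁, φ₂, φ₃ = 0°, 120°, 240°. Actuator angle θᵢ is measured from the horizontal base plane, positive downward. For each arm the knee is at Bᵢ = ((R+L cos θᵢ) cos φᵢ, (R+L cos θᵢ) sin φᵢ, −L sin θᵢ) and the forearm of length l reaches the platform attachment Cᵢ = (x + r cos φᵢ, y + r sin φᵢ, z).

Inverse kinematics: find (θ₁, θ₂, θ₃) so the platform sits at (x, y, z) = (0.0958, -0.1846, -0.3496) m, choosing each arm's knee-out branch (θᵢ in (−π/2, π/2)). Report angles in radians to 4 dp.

rotate P by −φ1: (0.0958, -0.1846, -0.3496)
  e−x'=0.0642;  (l²−L²−(e−x')²−y'²−z²)/2L = 0.1240
  √(A²+B²)=0.3554;  θ1 = -1.3892+1.2146 ≈ -0.1746
φ2=120.0° → target in arm frame (-0.2078, 0.0093)
  e−x'=0.3678;  (l²−L²−(e−x')²−y'²−z²)/2L = -0.1189
  γ=atan2(-0.3496,0.3678)=-0.7601;  ψ=arccos(-0.2343)=1.8073;  θ2=γ+ψ≈1.0472
rotate P by −φ3: (0.1120, 0.1753, -0.3496)
  A=0.0480, B=-0.3496, C=(l²−L²−A²−y'²−z²)/(2L)=0.1369
  θ3 = atan2(B,A) + arccos(C/0.3529) = -0.2618

θ₁ = -0.1746, θ₂ = 1.0472, θ₃ = -0.2618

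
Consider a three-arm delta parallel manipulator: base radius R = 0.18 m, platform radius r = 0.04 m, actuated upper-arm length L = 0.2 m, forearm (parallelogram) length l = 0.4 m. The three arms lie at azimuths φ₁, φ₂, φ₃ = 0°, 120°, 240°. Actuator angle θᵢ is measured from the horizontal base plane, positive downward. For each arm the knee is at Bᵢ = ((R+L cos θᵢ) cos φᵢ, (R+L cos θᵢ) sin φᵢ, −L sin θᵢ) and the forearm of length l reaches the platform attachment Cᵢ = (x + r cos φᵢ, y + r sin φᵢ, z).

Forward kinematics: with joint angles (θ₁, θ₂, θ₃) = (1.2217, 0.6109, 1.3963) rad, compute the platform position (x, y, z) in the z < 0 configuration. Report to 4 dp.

φ1=0.0°: virtual centre (0.2084, 0.0000, -0.1879), radius l
φ2=120.0°: virtual centre (-0.1519, 0.2631, -0.1147), radius l
centre 3 = (0.1747·cos240.0°, 0.1747·sin240.0°, -0.1970) = (-0.0874, -0.1513, -0.1970)
|centre ₂|²−|centre ₁|² = 0.0267;  |centre ₃|²−|centre ₁|² = -0.0094
plane₁₂: -0.7206x+0.5262y+0.1464z = 0.0267
det = 0.5294;  x = -0.0059+0.0658z,  y = 0.0427+-0.1882z
sphere 1 gives Az²+Bz+C=0 with A=1.0397, B=0.3316, C=-0.0769;  B²−4AC=0.4299;  roots -0.4748, 0.1558;  negative root z = -0.4748
x = -0.0371, y = 0.1320

(-0.0371, 0.1320, -0.4748)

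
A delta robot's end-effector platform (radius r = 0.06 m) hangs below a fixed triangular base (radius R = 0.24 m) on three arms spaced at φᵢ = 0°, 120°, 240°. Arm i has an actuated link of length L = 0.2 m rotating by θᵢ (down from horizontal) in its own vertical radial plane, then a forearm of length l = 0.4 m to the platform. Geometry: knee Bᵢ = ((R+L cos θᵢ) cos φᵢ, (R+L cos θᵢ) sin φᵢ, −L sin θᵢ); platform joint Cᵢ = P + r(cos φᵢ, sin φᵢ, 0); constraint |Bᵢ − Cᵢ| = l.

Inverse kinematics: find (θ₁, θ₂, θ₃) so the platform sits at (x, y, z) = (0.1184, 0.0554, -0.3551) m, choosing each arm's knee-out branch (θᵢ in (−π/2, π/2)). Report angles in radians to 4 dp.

θ₁ = 0.2618, θ₂ = 0.8725, θ₃ = 1.2216

φ1=0.0° → target in arm frame (0.1184, 0.0554)
  e−x'=0.0616;  (l²−L²−(e−x')²−y'²−z²)/2L = -0.0324
  γ=atan2(-0.3551,0.0616)=-1.3990;  ψ=arccos(-0.0899)=1.6608;  θ1=γ+ψ≈0.2618
arm 2 (φ=120.0°): x'=-0.0112, y'=-0.1302
  A=0.1912, B=-0.3551, C=(l²−L²−A²−y'²−z²)/(2L)=-0.1491
  √(A²+B²)=0.4033;  θ2 = -1.0768+1.9494 ≈ 0.8725
φ3=240.0° → target in arm frame (-0.1072, 0.0748)
  e−x'=0.2872;  (l²−L²−(e−x')²−y'²−z²)/2L = -0.2354
  θ3 = atan2(B,A) + arccos(C/0.4567) = 1.2216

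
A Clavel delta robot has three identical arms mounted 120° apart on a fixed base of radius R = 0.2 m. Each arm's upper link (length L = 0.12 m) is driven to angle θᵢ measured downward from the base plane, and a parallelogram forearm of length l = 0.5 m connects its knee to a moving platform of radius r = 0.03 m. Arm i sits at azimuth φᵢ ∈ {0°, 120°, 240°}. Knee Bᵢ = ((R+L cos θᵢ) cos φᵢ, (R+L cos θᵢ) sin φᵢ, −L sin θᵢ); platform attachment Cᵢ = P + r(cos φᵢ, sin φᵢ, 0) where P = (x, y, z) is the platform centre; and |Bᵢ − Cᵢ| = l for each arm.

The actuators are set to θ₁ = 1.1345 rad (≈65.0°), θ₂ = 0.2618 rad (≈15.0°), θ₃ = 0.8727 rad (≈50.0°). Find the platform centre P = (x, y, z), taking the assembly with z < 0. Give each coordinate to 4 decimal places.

φ1=0.0°: virtual centre (0.2207, 0.0000, -0.1088), radius l
S2 = (0.2859·cos120.0°, 0.2859·sin120.0°, -0.0311) = (-0.1430, 0.2476, -0.0311)
φ3=240.0°: virtual centre (-0.1236, -0.2140, -0.0919), radius l
eliminate P² terms by subtracting sphere 1 from 2 and 3
linear system: -0.7273x+0.4952y = 0.0222−0.1554z; -0.6886x+-0.4280y = 0.0090−0.0337z
Cramer: x(z) = -0.0214+0.1275z;  y(z) = 0.0134-0.1265z
quadratic in z: (1.0323)z²+(0.1524)z+(-0.1794)=0, √Δ=0.8740 → z ∈ {-0.4972, 0.3495}; z = -0.4972 (taking z<0)
x = -0.0848, y = 0.0763

(-0.0848, 0.0763, -0.4972)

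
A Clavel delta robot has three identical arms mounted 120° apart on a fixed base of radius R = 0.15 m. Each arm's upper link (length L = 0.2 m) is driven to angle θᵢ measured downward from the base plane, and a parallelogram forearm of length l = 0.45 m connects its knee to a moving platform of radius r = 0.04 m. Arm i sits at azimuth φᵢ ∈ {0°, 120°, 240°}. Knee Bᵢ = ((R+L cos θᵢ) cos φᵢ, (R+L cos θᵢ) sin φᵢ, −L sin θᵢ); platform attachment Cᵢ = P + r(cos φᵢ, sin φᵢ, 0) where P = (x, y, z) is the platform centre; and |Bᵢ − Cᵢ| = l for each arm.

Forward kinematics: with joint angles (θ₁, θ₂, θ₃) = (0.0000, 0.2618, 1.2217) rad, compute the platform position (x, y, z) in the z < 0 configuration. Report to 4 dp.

φ1=0.0°: virtual centre (0.3100, 0.0000, 0.0000), radius l
centre 2 = (0.3032·cos120.0°, 0.3032·sin120.0°, -0.0518) = (-0.1516, 0.2626, -0.0518)
centre 3 = (0.1784·cos240.0°, 0.1784·sin240.0°, -0.1879) = (-0.0892, -0.1545, -0.1879)
eliminate P² terms by subtracting sphere 1 from 2 and 3
linear system: -0.9232x+0.5251y = -0.0015−-0.1035z; -0.7984x+-0.3090y = -0.0289−-0.3759z
Cramer: x(z) = 0.0222-0.3256z;  y(z) = 0.0362-0.3752z
quadratic in z: (1.2468)z²+(0.1602)z+(-0.1184)=0, √Δ=0.7849 → z ∈ {-0.3790, 0.2505}; z = -0.3790 (taking z<0)
x = 0.1456, y = 0.1784

(0.1456, 0.1784, -0.3790)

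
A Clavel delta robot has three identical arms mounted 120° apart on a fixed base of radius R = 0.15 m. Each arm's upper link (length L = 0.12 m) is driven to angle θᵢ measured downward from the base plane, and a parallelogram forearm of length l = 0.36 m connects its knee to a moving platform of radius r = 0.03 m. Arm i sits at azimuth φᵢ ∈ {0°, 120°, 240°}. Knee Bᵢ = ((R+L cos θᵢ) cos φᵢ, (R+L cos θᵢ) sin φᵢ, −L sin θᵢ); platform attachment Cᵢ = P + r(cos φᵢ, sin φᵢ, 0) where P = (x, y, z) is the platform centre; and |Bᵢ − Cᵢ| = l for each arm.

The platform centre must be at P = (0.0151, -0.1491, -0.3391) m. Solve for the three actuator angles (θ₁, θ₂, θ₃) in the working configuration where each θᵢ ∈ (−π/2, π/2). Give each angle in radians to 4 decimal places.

θ₁ = 0.6981, θ₂ = 1.3962, θ₃ = 0.0873

arm 1 (φ=0.0°): x'=0.0151, y'=-0.1491
  A cos θ + B sin θ = C:  0.1049·cos θ + -0.3391·sin θ = -0.1376
  √(A²+B²)=0.3550;  θ1 = -1.2708+1.9689 ≈ 0.6981
φ2=120.0° → target in arm frame (-0.1367, 0.0615)
  e−x'=0.2567;  (l²−L²−(e−x')²−y'²−z²)/2L = -0.2894
  γ=atan2(-0.3391,0.2567)=-0.9229;  ψ=arccos(-0.6804)=2.3191;  θ2=γ+ψ≈1.3962
φ3=240.0° → target in arm frame (0.1216, 0.0876)
  e−x'=-0.0016;  (l²−L²−(e−x')²−y'²−z²)/2L = -0.0311
  √(A²+B²)=0.3391;  θ3 = -1.5754+1.6627 ≈ 0.0873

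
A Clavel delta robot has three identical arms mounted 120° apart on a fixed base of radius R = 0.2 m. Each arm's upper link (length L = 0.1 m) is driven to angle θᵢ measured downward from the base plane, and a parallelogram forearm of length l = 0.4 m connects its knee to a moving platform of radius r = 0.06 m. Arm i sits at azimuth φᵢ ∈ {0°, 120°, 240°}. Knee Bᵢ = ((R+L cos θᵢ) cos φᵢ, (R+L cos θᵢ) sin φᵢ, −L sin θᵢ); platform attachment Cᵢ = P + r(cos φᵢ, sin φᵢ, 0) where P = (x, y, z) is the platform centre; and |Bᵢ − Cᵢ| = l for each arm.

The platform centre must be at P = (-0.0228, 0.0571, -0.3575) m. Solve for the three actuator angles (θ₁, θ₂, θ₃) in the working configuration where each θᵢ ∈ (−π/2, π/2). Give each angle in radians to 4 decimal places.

θ₁ = 0.5238, θ₂ = -0.0003, θ₃ = 0.6109

φ1=0.0° → target in arm frame (-0.0228, 0.0571)
  A=0.1628, B=-0.3575, C=(l²−L²−A²−y'²−z²)/(2L)=-0.0379
  √(A²+B²)=0.3928;  θ1 = -1.1435+1.6673 ≈ 0.5238
φ2=120.0° → target in arm frame (0.0609, -0.0088)
  A cos θ + B sin θ = C:  0.0791·cos θ + -0.3575·sin θ = 0.0793
  √(A²+B²)=0.3662;  θ2 = -1.3529+1.3526 ≈ -0.0003
rotate P by −φ3: (-0.0381, -0.0483, -0.3575)
  e−x'=0.1781;  (l²−L²−(e−x')²−y'²−z²)/2L = -0.0592
  √(A²+B²)=0.3994;  θ3 = -1.1087+1.7196 ≈ 0.6109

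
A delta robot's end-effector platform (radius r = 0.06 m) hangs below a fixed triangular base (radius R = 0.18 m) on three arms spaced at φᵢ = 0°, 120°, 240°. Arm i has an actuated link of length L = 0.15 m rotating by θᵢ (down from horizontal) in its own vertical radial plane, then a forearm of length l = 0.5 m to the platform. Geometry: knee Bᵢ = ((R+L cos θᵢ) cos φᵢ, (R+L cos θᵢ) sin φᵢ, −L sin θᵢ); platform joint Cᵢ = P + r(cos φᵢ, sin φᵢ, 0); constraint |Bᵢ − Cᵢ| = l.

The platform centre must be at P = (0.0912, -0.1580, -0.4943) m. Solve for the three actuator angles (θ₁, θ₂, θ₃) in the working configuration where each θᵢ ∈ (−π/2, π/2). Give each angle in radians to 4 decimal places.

rotate P by −φ1: (0.0912, -0.1580, -0.4943)
  A=0.0288, B=-0.4943, C=(l²−L²−A²−y'²−z²)/(2L)=-0.1421
  √(A²+B²)=0.4951;  θ1 = -1.5126+1.8619 ≈ 0.3493
φ2=120.0° → target in arm frame (-0.1824, 0.0000)
  e−x'=0.3024;  (l²−L²−(e−x')²−y'²−z²)/2L = -0.3610
  √(A²+B²)=0.5795;  θ2 = -1.0217+2.2433 ≈ 1.2216
φ3=240.0° → target in arm frame (0.0912, 0.1580)
  A cos θ + B sin θ = C:  0.0288·cos θ + -0.4943·sin θ = -0.1421
  θ3 = atan2(B,A) + arccos(C/0.4951) = 0.3491

θ₁ = 0.3493, θ₂ = 1.2216, θ₃ = 0.3491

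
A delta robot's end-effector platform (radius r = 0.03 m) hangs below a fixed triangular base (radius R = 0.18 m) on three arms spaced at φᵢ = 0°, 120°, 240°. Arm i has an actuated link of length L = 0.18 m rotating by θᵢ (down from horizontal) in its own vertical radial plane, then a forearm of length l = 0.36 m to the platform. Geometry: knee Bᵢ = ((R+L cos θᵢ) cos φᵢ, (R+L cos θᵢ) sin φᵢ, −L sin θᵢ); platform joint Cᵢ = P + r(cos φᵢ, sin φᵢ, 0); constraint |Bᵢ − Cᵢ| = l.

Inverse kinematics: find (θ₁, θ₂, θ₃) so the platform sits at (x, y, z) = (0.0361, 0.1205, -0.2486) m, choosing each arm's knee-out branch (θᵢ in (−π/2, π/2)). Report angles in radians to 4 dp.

θ₁ = 0.3492, θ₂ = -0.0004, θ₃ = 1.1343

rotate P by −φ1: (0.0361, 0.1205, -0.2486)
  A=0.1139, B=-0.2486, C=(l²−L²−A²−y'²−z²)/(2L)=0.0220
  √(A²+B²)=0.2735;  θ1 = -1.1412+1.4904 ≈ 0.3492
rotate P by −φ2: (0.0863, -0.0915, -0.2486)
  e−x'=0.0637;  (l²−L²−(e−x')²−y'²−z²)/2L = 0.0638
  θ2 = atan2(B,A) + arccos(C/0.2566) = -0.0004
φ3=240.0° → target in arm frame (-0.1224, -0.0290)
  A cos θ + B sin θ = C:  0.2724·cos θ + -0.2486·sin θ = -0.1101
  γ=atan2(-0.2486,0.2724)=-0.7397;  ψ=arccos(-0.2986)=1.8741;  θ3=γ+ψ≈1.1343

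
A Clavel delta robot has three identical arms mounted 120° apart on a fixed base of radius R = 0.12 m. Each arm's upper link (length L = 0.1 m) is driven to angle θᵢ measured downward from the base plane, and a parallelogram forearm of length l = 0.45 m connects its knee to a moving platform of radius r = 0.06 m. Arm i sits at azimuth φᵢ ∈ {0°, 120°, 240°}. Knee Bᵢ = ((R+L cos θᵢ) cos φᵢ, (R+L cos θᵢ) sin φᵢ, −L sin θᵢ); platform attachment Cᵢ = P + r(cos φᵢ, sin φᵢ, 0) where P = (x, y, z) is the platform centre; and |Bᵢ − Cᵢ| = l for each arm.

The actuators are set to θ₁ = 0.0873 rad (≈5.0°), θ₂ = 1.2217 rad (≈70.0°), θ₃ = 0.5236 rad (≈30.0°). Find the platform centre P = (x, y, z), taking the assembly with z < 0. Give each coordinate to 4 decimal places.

(0.1505, -0.1268, -0.4404)

O1 = (0.1596·cos0.0°, 0.1596·sin0.0°, -0.0087) = (0.1596, 0.0000, -0.0087)
O2 = (0.0942·cos120.0°, 0.0942·sin120.0°, -0.0940) = (-0.0471, 0.0816, -0.0940)
arm 3 at φ=240.0°: ρ3 = 0.1466;  O3 = (-0.0733, -0.1270, -0.0500)
subtract pairs → two planes through P
plane₁₂: -0.4134x+0.1632y+-0.1705z = -0.0078
Cramer: x(z) = 0.0124-0.3136z;  y(z) = -0.0166+0.2502z
quadratic in z: (1.1610)z²+(0.1014)z+(-0.1805)=0, √Δ=0.9211 → z ∈ {-0.4404, 0.3530}; z = -0.4404 (taking z<0)
x = 0.1505, y = -0.1268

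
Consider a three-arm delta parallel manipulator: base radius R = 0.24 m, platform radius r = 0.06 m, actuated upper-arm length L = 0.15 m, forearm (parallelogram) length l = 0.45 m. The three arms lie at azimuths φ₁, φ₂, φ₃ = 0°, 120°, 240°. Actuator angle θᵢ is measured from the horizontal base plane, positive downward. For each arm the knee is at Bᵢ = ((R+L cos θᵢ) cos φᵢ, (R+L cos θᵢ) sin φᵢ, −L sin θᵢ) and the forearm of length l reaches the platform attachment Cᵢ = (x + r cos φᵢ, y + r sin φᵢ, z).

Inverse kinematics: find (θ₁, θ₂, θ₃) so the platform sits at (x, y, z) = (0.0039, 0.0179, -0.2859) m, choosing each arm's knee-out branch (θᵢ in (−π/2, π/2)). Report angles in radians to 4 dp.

arm 1 (φ=0.0°): x'=0.0039, y'=0.0179
  A cos θ + B sin θ = C:  0.1761·cos θ + -0.2859·sin θ = 0.2231
  θ1 = atan2(B,A) + arccos(C/0.3358) = -0.1746
arm 2 (φ=120.0°): x'=0.0136, y'=-0.0123
  A=0.1664, B=-0.2859, C=(l²−L²−A²−y'²−z²)/(2L)=0.2347
  √(A²+B²)=0.3308;  θ2 = -1.0436+0.7822 ≈ -0.2614
φ3=240.0° → target in arm frame (-0.0175, -0.0056)
  A cos θ + B sin θ = C:  0.1975·cos θ + -0.2859·sin θ = 0.1975
  θ3 = atan2(B,A) + arccos(C/0.3475) = -0.0001

θ₁ = -0.1746, θ₂ = -0.2614, θ₃ = -0.0001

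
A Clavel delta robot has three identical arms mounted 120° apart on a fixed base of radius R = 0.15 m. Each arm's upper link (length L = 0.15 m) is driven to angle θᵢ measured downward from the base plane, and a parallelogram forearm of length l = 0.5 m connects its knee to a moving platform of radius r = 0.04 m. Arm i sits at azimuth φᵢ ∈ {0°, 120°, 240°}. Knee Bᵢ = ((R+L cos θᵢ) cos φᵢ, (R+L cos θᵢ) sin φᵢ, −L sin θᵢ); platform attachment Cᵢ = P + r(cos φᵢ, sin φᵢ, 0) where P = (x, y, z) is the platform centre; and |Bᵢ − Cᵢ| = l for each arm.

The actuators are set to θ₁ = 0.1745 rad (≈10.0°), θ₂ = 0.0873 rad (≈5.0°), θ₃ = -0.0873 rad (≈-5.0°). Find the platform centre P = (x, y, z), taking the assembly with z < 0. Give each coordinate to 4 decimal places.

(-0.0297, -0.0253, -0.4344)

arm 1 at φ=0.0°: ρ1 = 0.2577;  centre 1 = (0.2577, 0.0000, -0.0260)
φ2=120.0°: virtual centre (-0.1297, 0.2247, -0.0131), radius l
arm 3 at φ=240.0°: ρ3 = 0.2594;  centre 3 = (-0.1297, -0.2247, 0.0131)
eliminate P² terms by subtracting sphere 1 from 2 and 3
[-0.7749 0.4493 0.0259]·P = 0.0004;  [-0.7749 -0.4493 0.0782]·P = 0.0004
det = 0.6964;  x = -0.0005+0.0672z,  y = 0.0000+0.0582z
into |P−centre ₁|² = l²: 1.0079z² + 0.0174z + -0.1827 = 0;  Δ = 0.7367;  z = -0.4344 or 0.4172 → z<0 root = -0.4344
x = -0.0297, y = -0.0253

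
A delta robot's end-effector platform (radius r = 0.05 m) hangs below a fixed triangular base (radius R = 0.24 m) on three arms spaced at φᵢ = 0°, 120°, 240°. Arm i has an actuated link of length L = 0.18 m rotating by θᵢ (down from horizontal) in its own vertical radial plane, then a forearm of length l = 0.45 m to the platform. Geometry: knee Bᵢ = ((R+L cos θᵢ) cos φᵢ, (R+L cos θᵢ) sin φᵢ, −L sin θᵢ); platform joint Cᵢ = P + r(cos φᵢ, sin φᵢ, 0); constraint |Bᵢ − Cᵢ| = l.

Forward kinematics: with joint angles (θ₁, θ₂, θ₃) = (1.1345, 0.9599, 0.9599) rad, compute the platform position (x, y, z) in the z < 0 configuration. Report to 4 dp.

arm 1 at φ=0.0°: e+L cos θ1 = 0.2661;  S1 = (0.2661, 0.0000, -0.1631)
φ2=120.0°: virtual centre (-0.1466, 0.2540, -0.1474), radius l
arm 3 at φ=240.0°: e+L cos θ3 = 0.2932;  S3 = (-0.1466, -0.2540, -0.1474)
|S₂|²−|S₁|² = 0.0103;  |S₃|²−|S₁|² = 0.0103
plane₁₂: -0.8254x+0.5079y+0.0314z = 0.0103
Cramer: x(z) = -0.0125+0.0380z;  y(z) = 0.0000-0.0000z
sphere 1 gives Az²+Bz+C=0 with A=1.0014, B=0.3051, C=-0.0983;  B²−4AC=0.4868;  roots -0.5007, 0.1960;  negative root z = -0.5007
x = -0.0316, y = 0.0000

(-0.0316, 0.0000, -0.5007)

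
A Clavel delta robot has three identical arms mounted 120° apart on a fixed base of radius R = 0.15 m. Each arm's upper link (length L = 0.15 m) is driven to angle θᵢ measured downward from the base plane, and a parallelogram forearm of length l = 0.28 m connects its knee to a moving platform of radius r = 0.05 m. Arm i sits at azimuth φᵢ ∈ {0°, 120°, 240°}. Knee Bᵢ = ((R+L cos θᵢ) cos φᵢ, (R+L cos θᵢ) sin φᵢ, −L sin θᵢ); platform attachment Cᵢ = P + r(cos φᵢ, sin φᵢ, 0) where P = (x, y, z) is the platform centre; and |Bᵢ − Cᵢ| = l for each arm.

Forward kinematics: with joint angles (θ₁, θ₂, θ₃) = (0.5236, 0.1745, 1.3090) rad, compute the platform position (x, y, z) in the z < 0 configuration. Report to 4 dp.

(0.0365, 0.1223, -0.2363)

arm 1 at φ=0.0°: ρ1 = 0.2299;  O1 = (0.2299, 0.0000, -0.0750)
φ2=120.0°: virtual centre (-0.1239, 0.2145, -0.0260), radius l
arm 3 at φ=240.0°: ρ3 = 0.1388;  O3 = (-0.0694, -0.1202, -0.1449)
eliminate P² terms by subtracting sphere 1 from 2 and 3
linear system: -0.7075x+0.4291y = 0.0036−0.0979z; -0.5986x+-0.2404y = -0.0182−-0.1398z
Cramer: x(z) = 0.0163-0.0853z;  y(z) = 0.0352-0.3689z
sphere 1 gives Az²+Bz+C=0 with A=1.1434, B=0.1605, C=-0.0259;  B²−4AC=0.1443;  roots -0.2363, 0.0959;  negative root z = -0.2363
x = 0.0365, y = 0.1223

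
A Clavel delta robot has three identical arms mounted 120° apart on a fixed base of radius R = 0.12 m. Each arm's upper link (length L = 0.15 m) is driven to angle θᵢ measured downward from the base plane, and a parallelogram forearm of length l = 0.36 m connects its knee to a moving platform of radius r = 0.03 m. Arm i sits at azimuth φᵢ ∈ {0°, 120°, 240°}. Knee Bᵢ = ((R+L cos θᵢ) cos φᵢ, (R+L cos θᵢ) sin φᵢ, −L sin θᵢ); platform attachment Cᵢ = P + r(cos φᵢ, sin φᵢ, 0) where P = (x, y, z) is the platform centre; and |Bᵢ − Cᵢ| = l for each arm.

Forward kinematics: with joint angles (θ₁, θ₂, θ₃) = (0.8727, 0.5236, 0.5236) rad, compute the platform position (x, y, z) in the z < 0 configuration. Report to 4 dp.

arm 1 at φ=0.0°: e+L cos θ1 = 0.1864;  O1 = (0.1864, 0.0000, -0.1149)
φ2=120.0°: virtual centre (-0.1100, 0.1904, -0.0750), radius l
O3 = (0.2199·cos240.0°, 0.2199·sin240.0°, -0.0750) = (-0.1100, -0.1904, -0.0750)
|O₂|²−|O₁|² = 0.0060;  |O₃|²−|O₁|² = 0.0060
plane₁₂: -0.5927x+0.3809y+0.0798z = 0.0060
det = 0.4515;  x = -0.0102+0.1347z,  y = 0.0000+0.0000z
quadratic in z: (1.0181)z²+(0.1769)z+(-0.0778)=0, √Δ=0.5899 → z ∈ {-0.3765, 0.2028}; z = -0.3765 (taking z<0)
x = -0.0609, y = 0.0000

(-0.0609, 0.0000, -0.3765)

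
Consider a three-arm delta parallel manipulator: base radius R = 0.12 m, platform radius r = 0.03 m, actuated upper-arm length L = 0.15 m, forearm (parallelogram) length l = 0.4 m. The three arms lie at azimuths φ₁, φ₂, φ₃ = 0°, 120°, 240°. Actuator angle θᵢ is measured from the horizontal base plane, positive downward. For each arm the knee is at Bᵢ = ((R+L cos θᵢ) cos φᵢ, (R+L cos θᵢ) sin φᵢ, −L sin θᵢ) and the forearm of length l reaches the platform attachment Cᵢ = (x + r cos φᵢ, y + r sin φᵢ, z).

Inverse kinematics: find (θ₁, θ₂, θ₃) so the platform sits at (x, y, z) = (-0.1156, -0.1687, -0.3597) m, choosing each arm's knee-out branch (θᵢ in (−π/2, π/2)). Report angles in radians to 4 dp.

θ₁ = 1.0472, θ₂ = 0.9598, θ₃ = -0.2615

arm 1 (φ=0.0°): x'=-0.1156, y'=-0.1687
  A=0.2056, B=-0.3597, C=(l²−L²−A²−y'²−z²)/(2L)=-0.2087
  θ1 = atan2(B,A) + arccos(C/0.4143) = 1.0472
rotate P by −φ2: (-0.0883, 0.1845, -0.3597)
  A=0.1783, B=-0.3597, C=(l²−L²−A²−y'²−z²)/(2L)=-0.1923
  γ=atan2(-0.3597,0.1783)=-1.1106;  ψ=arccos(-0.4791)=2.0704;  θ2=γ+ψ≈0.9598
rotate P by −φ3: (0.2039, -0.0158, -0.3597)
  e−x'=-0.1139;  (l²−L²−(e−x')²−y'²−z²)/2L = -0.0170
  √(A²+B²)=0.3773;  θ3 = -1.8775+1.6159 ≈ -0.2615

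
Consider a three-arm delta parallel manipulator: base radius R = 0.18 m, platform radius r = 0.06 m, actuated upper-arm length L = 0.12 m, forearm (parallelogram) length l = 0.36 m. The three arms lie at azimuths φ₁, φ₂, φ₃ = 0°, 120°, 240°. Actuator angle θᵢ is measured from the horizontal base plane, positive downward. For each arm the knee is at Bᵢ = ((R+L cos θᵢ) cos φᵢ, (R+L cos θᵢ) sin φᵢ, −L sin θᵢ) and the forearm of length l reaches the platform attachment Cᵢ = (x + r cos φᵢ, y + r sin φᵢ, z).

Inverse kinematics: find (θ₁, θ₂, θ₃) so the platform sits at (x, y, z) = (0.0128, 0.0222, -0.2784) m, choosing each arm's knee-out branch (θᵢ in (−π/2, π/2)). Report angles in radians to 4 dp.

θ₁ = 0.0003, θ₂ = 0.0001, θ₃ = 0.2615

φ1=0.0° → target in arm frame (0.0128, 0.0222)
  A=0.1072, B=-0.2784, C=(l²−L²−A²−y'²−z²)/(2L)=0.1071
  γ=atan2(-0.2784,0.1072)=-1.2032;  ψ=arccos(0.3591)=1.2035;  θ1=γ+ψ≈0.0003
rotate P by −φ2: (0.0128, -0.0222, -0.2784)
  A cos θ + B sin θ = C:  0.1072·cos θ + -0.2784·sin θ = 0.1071
  γ=atan2(-0.2784,0.1072)=-1.2033;  ψ=arccos(0.3592)=1.2034;  θ2=γ+ψ≈0.0001
φ3=240.0° → target in arm frame (-0.0256, 0.0000)
  e−x'=0.1456;  (l²−L²−(e−x')²−y'²−z²)/2L = 0.0687
  √(A²+B²)=0.3142;  θ3 = -1.0889+1.3504 ≈ 0.2615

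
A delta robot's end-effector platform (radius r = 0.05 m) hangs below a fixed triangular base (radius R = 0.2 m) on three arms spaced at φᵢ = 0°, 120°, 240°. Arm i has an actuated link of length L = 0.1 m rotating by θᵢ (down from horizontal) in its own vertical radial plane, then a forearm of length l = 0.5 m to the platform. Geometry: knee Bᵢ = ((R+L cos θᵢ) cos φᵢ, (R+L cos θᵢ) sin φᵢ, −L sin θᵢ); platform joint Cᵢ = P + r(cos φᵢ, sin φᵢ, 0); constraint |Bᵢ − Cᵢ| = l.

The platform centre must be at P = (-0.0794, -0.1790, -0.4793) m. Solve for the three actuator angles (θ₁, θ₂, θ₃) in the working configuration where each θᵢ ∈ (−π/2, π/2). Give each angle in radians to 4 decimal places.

θ₁ = 1.2218, θ₂ = 1.3960, θ₃ = -0.1746

rotate P by −φ1: (-0.0794, -0.1790, -0.4793)
  A cos θ + B sin θ = C:  0.2294·cos θ + -0.4793·sin θ = -0.3720
  γ=atan2(-0.4793,0.2294)=-1.1244;  ψ=arccos(-0.7000)=2.3462;  θ1=γ+ψ≈1.2218
φ2=120.0° → target in arm frame (-0.1153, 0.1583)
  A=0.2653, B=-0.4793, C=(l²−L²−A²−y'²−z²)/(2L)=-0.4258
  γ=atan2(-0.4793,0.2653)=-1.0652;  ψ=arccos(-0.7773)=2.4612;  θ2=γ+ψ≈1.3960
arm 3 (φ=240.0°): x'=0.1947, y'=0.0207
  A=-0.0447, B=-0.4793, C=(l²−L²−A²−y'²−z²)/(2L)=0.0392
  γ=atan2(-0.4793,-0.0447)=-1.6638;  ψ=arccos(0.0815)=1.4893;  θ3=γ+ψ≈-0.1746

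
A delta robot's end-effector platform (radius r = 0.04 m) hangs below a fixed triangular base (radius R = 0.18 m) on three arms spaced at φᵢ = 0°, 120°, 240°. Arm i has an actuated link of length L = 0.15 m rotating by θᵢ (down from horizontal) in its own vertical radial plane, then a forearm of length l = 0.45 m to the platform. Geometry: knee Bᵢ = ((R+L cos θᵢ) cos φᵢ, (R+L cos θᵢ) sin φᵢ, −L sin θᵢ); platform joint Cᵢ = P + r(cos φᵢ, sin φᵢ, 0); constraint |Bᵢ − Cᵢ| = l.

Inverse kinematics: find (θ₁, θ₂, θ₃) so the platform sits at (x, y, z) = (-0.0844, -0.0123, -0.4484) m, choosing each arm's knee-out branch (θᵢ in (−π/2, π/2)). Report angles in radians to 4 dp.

rotate P by −φ1: (-0.0844, -0.0123, -0.4484)
  A=0.2244, B=-0.4484, C=(l²−L²−A²−y'²−z²)/(2L)=-0.2386
  √(A²+B²)=0.5014;  θ1 = -1.1068+2.0666 ≈ 0.9599
rotate P by −φ2: (0.0315, 0.0792, -0.4484)
  e−x'=0.1085;  (l²−L²−(e−x')²−y'²−z²)/2L = -0.1303
  γ=atan2(-0.4484,0.1085)=-1.3335;  ψ=arccos(-0.2825)=1.8572;  θ2=γ+ψ≈0.5238
arm 3 (φ=240.0°): x'=0.0529, y'=-0.0669
  A=0.0871, B=-0.4484, C=(l²−L²−A²−y'²−z²)/(2L)=-0.1105
  γ=atan2(-0.4484,0.0871)=-1.3788;  ψ=arccos(-0.2418)=1.8150;  θ3=γ+ψ≈0.4362

θ₁ = 0.9599, θ₂ = 0.5238, θ₃ = 0.4362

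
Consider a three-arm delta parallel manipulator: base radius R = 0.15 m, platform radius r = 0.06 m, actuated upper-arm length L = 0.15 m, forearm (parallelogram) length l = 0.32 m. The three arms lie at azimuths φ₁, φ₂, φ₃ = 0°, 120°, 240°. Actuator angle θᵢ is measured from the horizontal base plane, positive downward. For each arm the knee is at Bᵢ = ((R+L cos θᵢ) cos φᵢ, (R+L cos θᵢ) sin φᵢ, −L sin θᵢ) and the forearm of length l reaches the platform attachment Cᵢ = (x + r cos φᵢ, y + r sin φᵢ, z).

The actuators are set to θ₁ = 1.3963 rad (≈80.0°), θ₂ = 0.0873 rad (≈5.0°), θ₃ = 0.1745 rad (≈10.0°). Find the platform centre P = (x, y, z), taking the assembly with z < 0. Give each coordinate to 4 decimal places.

O1 = (0.1160·cos0.0°, 0.1160·sin0.0°, -0.1477) = (0.1160, 0.0000, -0.1477)
arm 2 at φ=120.0°: (R−r)+L cos θ2 = 0.2394;  O2 = (-0.1197, 0.2074, -0.0131)
arm 3 at φ=240.0°: (R−r)+L cos θ3 = 0.2377;  O3 = (-0.1189, -0.2059, -0.0260)
subtract pairs → two planes through P
linear system: -0.4715x+0.4147y = 0.0222−0.2693z; -0.4698x+-0.4117y = 0.0219−0.2434z
det = 0.3890;  x = -0.0469+0.5445z,  y = 0.0003+-0.0302z
quadratic in z: (1.2974)z²+(0.1180)z+(-0.0540)=0, √Δ=0.5426 → z ∈ {-0.2546, 0.1636}; z = -0.2546 (taking z<0)
x = -0.1855, y = 0.0080

(-0.1855, 0.0080, -0.2546)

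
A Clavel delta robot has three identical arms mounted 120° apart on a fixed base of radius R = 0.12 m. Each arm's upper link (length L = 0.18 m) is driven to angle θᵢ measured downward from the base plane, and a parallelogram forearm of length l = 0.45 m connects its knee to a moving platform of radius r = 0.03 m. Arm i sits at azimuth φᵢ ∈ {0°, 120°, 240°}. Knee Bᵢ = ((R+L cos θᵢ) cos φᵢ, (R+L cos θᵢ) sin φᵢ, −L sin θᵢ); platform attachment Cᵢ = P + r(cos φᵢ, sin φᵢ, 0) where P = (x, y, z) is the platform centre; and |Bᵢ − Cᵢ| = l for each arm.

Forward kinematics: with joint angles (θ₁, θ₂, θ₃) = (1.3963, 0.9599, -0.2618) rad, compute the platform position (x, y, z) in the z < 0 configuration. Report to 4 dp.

O1 = (0.1213·cos0.0°, 0.1213·sin0.0°, -0.1773) = (0.1213, 0.0000, -0.1773)
O2 = (0.1932·cos120.0°, 0.1932·sin120.0°, -0.1474) = (-0.0966, 0.1674, -0.1474)
arm 3 at φ=240.0°: ρ3 = 0.2639;  O3 = (-0.1319, -0.2285, 0.0466)
|O₂|²−|O₁|² = 0.0130;  |O₃|²−|O₁|² = 0.0257
plane₁₂: -0.4357x+0.3347y+0.0596z = 0.0130
det = 0.3686;  x = -0.0394+0.4805z,  y = -0.0125+0.4473z
sphere 1 gives Az²+Bz+C=0 with A=1.4309, B=0.1890, C=-0.1451;  B²−4AC=0.8663;  roots -0.3913, 0.2592;  negative root z = -0.3913
x = -0.2274, y = -0.1875

(-0.2274, -0.1875, -0.3913)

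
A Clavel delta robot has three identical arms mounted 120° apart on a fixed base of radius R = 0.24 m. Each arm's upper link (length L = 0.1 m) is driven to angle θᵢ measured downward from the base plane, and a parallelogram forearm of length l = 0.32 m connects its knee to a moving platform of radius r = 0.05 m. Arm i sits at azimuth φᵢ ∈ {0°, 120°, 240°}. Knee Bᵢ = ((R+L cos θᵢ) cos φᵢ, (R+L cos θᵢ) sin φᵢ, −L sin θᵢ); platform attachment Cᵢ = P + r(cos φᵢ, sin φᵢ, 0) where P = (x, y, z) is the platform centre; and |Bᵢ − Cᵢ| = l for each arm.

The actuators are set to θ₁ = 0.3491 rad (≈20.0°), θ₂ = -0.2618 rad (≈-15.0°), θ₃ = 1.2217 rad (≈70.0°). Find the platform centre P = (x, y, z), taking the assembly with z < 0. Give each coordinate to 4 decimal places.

(0.0184, 0.0805, -0.1935)

S1 = (0.2840·cos0.0°, 0.2840·sin0.0°, -0.0342) = (0.2840, 0.0000, -0.0342)
S2 = (0.2866·cos120.0°, 0.2866·sin120.0°, 0.0259) = (-0.1433, 0.2482, 0.0259)
φ3=240.0°: virtual centre (-0.1121, -0.1942, -0.0940), radius l
|S₂|²−|S₁|² = 0.0010;  |S₃|²−|S₁|² = -0.0227
plane₁₂: -0.8545x+0.4964y+0.1202z = 0.0010
Cramer: x(z) = 0.0150-0.0175z;  y(z) = 0.0279-0.2722z
sphere 1 gives Az²+Bz+C=0 with A=1.0744, B=0.0626, C=-0.0281;  B²−4AC=0.1248;  roots -0.1935, 0.1352;  negative root z = -0.1935
x = 0.0184, y = 0.0805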